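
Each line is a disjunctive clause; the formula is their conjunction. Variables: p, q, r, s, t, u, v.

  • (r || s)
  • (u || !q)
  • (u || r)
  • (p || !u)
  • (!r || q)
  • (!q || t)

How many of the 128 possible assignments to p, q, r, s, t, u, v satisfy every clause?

Case analysis on q and r:
  q=1, r=1: remaining (p,s,t,u,v) ∈ {(1,0,1,1,0); (1,0,1,1,1); (1,1,1,1,0); (1,1,1,1,1)} — 4.
  q=1, r=0: remaining (p,s,t,u,v) ∈ {(1,1,1,1,0); (1,1,1,1,1)} — 2.
  q=0, r=1: a clause becomes empty — 0.
  q=0, r=0: remaining (p,s,t,u,v) ∈ {(1,1,0,1,0); (1,1,0,1,1); (1,1,1,1,0); (1,1,1,1,1)} — 4.
Total: 4 + 2 + 0 + 4 = 10.

10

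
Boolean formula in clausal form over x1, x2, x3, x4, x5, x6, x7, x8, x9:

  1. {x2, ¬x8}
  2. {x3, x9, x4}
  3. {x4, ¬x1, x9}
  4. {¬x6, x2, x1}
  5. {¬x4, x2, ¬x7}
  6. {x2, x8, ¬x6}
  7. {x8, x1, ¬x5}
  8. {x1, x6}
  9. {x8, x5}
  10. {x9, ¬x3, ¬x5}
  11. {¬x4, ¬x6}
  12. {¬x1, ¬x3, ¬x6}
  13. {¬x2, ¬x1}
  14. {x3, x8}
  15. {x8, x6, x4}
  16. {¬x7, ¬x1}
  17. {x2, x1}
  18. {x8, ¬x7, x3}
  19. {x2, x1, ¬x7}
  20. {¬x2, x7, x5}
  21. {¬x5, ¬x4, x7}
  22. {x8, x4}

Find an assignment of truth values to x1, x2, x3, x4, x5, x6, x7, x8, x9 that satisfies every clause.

x9 occurs only positively in the remaining clauses — set x9 = True.
Set x1 = False and propagate.
  then x6 is forced to True.
  then x2 is forced to True.
  then x4 is forced to False.
  then x8 is forced to True.
The remaining clauses are satisfied by x3 = False, x5 = False, x7 = True.
Check each clause:
  1. {x2, ¬x8} — x2 is true.
  2. {x4, x9, x3} — x9 is true.
  3. {x4, x9, ¬x1} — x9 is true.
  4. {¬x6, x1, x2} — x2 is true.
  5. {¬x4, ¬x7, x2} — x2 is true.
  6. {x8, ¬x6, x2} — x8 is true.
  7. {¬x5, x8, x1} — x8 is true.
  8. {x1, x6} — x6 is true.
  9. {x5, x8} — x8 is true.
  10. {¬x3, x9, ¬x5} — x9 is true.
  11. {¬x4, ¬x6} — ¬x4 is true.
  12. {¬x3, ¬x1, ¬x6} — ¬x3 is true.
  13. {¬x1, ¬x2} — ¬x1 is true.
  14. {x8, x3} — x8 is true.
  15. {x6, x4, x8} — x8 is true.
  16. {¬x1, ¬x7} — ¬x1 is true.
  17. {x1, x2} — x2 is true.
  18. {¬x7, x8, x3} — x8 is true.
  19. {x2, ¬x7, x1} — x2 is true.
  20. {¬x2, x7, x5} — x7 is true.
  21. {¬x4, ¬x5, x7} — ¬x5 is true.
  22. {x4, x8} — x8 is true.

x1 = False, x2 = True, x3 = False, x4 = False, x5 = False, x6 = True, x7 = True, x8 = True, x9 = True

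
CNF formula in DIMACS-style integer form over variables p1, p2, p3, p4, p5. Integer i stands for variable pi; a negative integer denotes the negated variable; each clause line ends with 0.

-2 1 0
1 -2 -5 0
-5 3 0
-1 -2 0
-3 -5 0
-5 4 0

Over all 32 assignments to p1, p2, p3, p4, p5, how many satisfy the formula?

Case analysis on p5 and p1:
  p5=T, p1=T: a clause becomes empty — 0.
  p5=T, p1=F: a clause becomes empty — 0.
  p5=F, p1=T: remaining (p2,p3,p4) ∈ {(F,F,F); (F,F,T); (F,T,F); (F,T,T)} — 4.
  p5=F, p1=F: remaining (p2,p3,p4) ∈ {(F,F,F); (F,F,T); (F,T,F); (F,T,T)} — 4.
Total: 0 + 0 + 4 + 4 = 8.

8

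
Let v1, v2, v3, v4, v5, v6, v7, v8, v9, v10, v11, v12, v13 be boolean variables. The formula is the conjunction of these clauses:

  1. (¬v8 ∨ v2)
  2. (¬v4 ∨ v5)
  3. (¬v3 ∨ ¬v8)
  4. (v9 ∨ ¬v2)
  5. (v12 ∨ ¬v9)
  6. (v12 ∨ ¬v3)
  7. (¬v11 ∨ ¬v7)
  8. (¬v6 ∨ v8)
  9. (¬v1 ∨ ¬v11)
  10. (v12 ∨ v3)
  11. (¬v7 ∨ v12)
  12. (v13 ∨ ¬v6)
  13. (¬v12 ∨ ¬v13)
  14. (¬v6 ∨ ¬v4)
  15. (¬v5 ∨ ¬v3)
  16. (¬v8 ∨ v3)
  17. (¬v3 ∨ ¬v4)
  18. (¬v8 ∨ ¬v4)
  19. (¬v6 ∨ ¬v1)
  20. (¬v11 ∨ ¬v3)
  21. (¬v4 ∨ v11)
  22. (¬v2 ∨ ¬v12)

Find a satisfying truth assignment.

v1 occurs only negated in the remaining clauses — set v1 = False.
v4 occurs only negated in the remaining clauses — set v4 = False.
Branch on v2: take v2 = False.
  then v8 is forced to False.
  then v6 is forced to False.
For the remaining variables, v3 = False, v5 = False, v7 = True, v9 = True, v10 = False, v11 = False, v12 = True, v13 = False works.
Every clause has at least one true literal under this assignment.

v1=False, v2=False, v3=False, v4=False, v5=False, v6=False, v7=True, v8=False, v9=True, v10=False, v11=False, v12=True, v13=False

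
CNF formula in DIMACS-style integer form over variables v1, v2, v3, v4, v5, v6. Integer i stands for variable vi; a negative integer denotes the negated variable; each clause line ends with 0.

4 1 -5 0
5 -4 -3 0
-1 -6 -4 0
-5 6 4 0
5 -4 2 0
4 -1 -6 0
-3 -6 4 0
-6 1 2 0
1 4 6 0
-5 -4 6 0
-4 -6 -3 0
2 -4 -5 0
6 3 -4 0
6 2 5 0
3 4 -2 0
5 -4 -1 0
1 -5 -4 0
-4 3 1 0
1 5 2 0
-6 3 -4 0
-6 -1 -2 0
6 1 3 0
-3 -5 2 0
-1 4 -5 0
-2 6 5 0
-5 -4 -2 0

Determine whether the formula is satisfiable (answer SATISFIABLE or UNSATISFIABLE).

UNSATISFIABLE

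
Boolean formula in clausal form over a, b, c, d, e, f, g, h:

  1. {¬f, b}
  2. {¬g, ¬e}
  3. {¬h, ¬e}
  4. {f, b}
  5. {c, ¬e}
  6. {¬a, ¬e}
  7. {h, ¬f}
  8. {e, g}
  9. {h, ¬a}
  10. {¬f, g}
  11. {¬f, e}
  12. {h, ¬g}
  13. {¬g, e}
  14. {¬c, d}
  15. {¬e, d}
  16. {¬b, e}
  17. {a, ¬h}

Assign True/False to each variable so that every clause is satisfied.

a = False, b = True, c = True, d = True, e = True, f = False, g = False, h = False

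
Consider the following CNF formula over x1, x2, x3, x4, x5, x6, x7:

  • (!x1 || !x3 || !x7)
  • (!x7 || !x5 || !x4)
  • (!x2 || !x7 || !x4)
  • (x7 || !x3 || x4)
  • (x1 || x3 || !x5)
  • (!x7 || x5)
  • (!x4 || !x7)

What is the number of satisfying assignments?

48

Case analysis on x7 and x4:
  x7=T, x4=T: a clause becomes empty — 0.
  x7=T, x4=F: x2, x6 free; 2 ways for (x1,x3,x5) × 2^2 = 8.
  x7=F, x4=T: x2, x6 free; 7 ways for (x1,x3,x5) × 2^2 = 28.
  x7=F, x4=F: x2, x6 free; 3 ways for (x1,x3,x5) × 2^2 = 12.
Total: 0 + 8 + 28 + 12 = 48.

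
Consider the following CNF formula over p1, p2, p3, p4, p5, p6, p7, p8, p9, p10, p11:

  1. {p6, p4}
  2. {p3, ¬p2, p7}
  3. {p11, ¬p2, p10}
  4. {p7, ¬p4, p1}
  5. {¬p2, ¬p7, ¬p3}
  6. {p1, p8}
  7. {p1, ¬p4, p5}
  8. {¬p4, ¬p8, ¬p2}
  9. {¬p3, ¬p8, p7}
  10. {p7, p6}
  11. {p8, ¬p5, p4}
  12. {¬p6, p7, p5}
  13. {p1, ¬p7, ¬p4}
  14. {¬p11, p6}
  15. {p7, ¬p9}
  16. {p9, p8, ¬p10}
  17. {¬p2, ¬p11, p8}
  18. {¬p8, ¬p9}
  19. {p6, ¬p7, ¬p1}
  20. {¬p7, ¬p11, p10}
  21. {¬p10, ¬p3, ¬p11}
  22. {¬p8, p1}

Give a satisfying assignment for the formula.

p1=1, p2=0, p3=0, p4=1, p5=0, p6=1, p7=1, p8=0, p9=1, p10=1, p11=0

p2 occurs only negated in the remaining clauses — set p2 = False.
Try p1 = True.
Try p3 = False.
Set p4 = True and propagate.
For the remaining variables, p5 = False, p6 = True, p7 = True, p8 = False, p9 = True, p10 = True, p11 = False works.
Check each clause:
  1. {p4, p6} — p4 is true.
  2. {¬p2, p7, p3} — ¬p2 is true.
  3. {p11, p10, ¬p2} — p10 is true.
  4. {p7, ¬p4, p1} — p1 is true.
  5. {¬p7, ¬p2, ¬p3} — ¬p3 is true.
  6. {p8, p1} — p1 is true.
  7. {¬p4, p1, p5} — p1 is true.
  8. {¬p4, ¬p8, ¬p2} — ¬p8 is true.
  9. {¬p8, p7, ¬p3} — ¬p8 is true.
  10. {p7, p6} — p6 is true.
  11. {p4, ¬p5, p8} — ¬p5 is true.
  12. {p7, p5, ¬p6} — p7 is true.
  13. {¬p7, p1, ¬p4} — p1 is true.
  14. {p6, ¬p11} — ¬p11 is true.
  15. {p7, ¬p9} — p7 is true.
  16. {p9, p8, ¬p10} — p9 is true.
  17. {p8, ¬p2, ¬p11} — ¬p11 is true.
  18. {¬p8, ¬p9} — ¬p8 is true.
  19. {¬p1, ¬p7, p6} — p6 is true.
  20. {¬p7, p10, ¬p11} — p10 is true.
  21. {¬p3, ¬p11, ¬p10} — ¬p3 is true.
  22. {¬p8, p1} — ¬p8 is true.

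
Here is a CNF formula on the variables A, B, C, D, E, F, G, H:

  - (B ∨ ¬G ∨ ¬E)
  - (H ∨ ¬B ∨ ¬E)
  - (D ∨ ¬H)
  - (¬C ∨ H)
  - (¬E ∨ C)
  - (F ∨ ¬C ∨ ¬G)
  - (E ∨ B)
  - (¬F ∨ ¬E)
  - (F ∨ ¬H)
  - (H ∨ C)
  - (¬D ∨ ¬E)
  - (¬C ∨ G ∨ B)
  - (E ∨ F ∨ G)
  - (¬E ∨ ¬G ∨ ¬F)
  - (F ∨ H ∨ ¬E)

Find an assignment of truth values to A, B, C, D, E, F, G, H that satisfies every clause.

Try B = True.
For the remaining variables, A = False, C = True, D = True, E = False, F = True, G = False, H = True works.

A=F, B=T, C=T, D=T, E=F, F=T, G=F, H=T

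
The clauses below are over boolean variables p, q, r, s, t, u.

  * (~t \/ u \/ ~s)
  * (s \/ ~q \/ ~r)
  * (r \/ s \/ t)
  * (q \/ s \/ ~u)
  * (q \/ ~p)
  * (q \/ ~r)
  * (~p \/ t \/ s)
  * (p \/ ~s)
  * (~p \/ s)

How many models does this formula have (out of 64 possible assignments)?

9

Case analysis on s and p:
  s=1, p=1: r free; 3 ways for (q,t,u) × 2^1 = 6.
  s=1, p=0: a clause becomes empty — 0.
  s=0, p=1: a clause becomes empty — 0.
  s=0, p=0: remaining (q,r,t,u) ∈ {(0,0,1,0); (1,0,1,0); (1,0,1,1)} — 3.
Total: 6 + 0 + 0 + 3 = 9.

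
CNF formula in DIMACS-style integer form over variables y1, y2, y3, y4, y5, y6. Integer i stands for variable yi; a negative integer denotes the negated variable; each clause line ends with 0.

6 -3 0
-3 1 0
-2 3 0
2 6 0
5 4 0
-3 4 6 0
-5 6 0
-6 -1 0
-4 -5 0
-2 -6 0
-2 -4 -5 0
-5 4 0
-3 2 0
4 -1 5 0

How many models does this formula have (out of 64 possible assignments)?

1

Satisfying assignments:
  y1=F y2=F y3=F y4=T y5=F y6=T
Count: 1.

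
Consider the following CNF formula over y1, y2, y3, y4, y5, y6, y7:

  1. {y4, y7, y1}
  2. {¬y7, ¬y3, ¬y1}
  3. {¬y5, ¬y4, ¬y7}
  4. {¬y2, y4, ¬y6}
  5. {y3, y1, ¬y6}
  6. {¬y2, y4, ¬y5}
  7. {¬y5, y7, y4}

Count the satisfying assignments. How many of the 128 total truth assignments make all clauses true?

57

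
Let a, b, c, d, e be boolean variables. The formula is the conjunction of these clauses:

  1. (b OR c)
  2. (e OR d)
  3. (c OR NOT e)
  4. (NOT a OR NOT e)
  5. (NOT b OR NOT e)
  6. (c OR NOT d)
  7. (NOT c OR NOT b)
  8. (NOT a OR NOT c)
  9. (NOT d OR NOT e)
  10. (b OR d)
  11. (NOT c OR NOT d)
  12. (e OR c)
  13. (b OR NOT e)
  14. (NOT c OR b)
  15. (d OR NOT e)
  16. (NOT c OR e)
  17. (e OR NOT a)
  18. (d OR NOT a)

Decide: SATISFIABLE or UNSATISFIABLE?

UNSATISFIABLE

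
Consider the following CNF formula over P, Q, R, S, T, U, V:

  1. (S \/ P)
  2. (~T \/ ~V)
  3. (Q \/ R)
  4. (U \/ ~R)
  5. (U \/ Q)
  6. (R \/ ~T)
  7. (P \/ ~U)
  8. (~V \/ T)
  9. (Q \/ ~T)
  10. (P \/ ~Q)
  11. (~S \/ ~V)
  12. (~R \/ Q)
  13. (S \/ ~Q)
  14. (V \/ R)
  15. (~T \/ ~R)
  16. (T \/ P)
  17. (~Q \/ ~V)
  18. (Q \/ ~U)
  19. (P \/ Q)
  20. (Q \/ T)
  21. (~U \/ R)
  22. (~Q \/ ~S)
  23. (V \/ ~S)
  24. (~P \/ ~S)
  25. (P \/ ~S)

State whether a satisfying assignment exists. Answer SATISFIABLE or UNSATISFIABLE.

UNSATISFIABLE

Q = True:
  propagation gives P=True, S=True; an empty clause results — contradiction.
Q = False:
  propagation gives R=True; an empty clause results — contradiction.
Every branch closes, so no satisfying assignment exists.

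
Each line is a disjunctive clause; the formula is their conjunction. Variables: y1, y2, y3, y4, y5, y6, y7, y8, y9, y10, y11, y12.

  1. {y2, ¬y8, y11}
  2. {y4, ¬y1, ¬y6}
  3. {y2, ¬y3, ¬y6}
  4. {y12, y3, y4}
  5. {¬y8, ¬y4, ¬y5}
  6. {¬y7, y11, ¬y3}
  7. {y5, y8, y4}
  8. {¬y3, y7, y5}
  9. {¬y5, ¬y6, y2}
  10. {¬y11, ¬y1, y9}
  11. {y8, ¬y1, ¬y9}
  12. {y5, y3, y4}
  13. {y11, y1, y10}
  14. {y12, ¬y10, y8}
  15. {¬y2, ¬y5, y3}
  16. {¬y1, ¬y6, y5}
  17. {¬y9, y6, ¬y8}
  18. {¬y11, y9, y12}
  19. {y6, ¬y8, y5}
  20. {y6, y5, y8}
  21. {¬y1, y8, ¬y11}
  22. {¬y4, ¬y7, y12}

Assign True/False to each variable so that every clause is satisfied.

y1=True, y2=False, y3=False, y4=True, y5=True, y6=False, y7=False, y8=False, y9=False, y10=True, y11=False, y12=True

y12 occurs only positively in the remaining clauses — set y12 = True.
Set y1 = True and propagate.
The remaining clauses are satisfied by y2 = False, y3 = False, y4 = True, y5 = True, y6 = False, y7 = False, y8 = False, y9 = False, y10 = True, y11 = False.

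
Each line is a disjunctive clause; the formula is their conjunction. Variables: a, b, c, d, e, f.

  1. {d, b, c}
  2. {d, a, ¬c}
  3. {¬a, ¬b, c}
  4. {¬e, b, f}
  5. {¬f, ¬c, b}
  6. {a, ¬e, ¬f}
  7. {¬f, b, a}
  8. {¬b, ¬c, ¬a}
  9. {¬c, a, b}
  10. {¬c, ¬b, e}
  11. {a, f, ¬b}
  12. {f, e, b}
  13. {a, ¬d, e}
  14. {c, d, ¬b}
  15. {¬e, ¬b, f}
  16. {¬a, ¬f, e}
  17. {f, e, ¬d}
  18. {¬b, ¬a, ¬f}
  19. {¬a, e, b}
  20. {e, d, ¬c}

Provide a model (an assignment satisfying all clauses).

a=T, b=F, c=F, d=T, e=T, f=T

Check each clause:
  1. {b, d, c} — d is true.
  2. {d, a, ¬c} — a is true.
  3. {c, ¬b, ¬a} — ¬b is true.
  4. {b, ¬e, f} — f is true.
  5. {b, ¬c, ¬f} — ¬c is true.
  6. {a, ¬f, ¬e} — a is true.
  7. {a, b, ¬f} — a is true.
  8. {¬b, ¬c, ¬a} — ¬c is true.
  9. {a, ¬c, b} — a is true.
  10. {e, ¬b, ¬c} — ¬c is true.
  11. {a, f, ¬b} — a is true.
  12. {b, e, f} — e is true.
  13. {¬d, a, e} — a is true.
  14. {c, d, ¬b} — d is true.
  15. {¬e, ¬b, f} — ¬b is true.
  16. {e, ¬f, ¬a} — e is true.
  17. {e, f, ¬d} — e is true.
  18. {¬a, ¬b, ¬f} — ¬b is true.
  19. {b, e, ¬a} — e is true.
  20. {e, d, ¬c} — ¬c is true.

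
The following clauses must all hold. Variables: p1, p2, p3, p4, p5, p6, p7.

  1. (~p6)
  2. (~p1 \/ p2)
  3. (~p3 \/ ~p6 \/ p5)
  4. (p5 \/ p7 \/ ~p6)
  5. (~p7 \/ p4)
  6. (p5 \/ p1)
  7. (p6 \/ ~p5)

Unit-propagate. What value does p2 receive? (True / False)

True

(~p6) is a unit clause: p6 = False.
From (p6 \/ ~p5) and p6 = False: p5 = False.
In (p1 \/ p5), p5 is now false; p1 must hold, so p1 = True.
From (~p1 \/ p2) and p1 = True: p2 = True.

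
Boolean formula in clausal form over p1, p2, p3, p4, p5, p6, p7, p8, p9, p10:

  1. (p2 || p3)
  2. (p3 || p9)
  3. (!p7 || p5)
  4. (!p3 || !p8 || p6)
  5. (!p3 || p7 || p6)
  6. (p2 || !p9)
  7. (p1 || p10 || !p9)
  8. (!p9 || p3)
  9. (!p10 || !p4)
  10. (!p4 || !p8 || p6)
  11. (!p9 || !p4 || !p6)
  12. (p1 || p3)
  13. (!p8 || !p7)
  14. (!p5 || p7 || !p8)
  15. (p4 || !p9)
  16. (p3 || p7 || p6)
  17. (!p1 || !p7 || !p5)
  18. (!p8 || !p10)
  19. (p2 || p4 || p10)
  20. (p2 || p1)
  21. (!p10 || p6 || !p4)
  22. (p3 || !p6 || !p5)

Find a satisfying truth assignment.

p1=False, p2=True, p3=True, p4=False, p5=False, p6=True, p7=False, p8=True, p9=False, p10=False

Check each clause:
  1. (p3 || p2) — p2 is true.
  2. (p3 || p9) — p3 is true.
  3. (p5 || !p7) — !p7 is true.
  4. (!p3 || !p8 || p6) — p6 is true.
  5. (!p3 || p7 || p6) — p6 is true.
  6. (p2 || !p9) — p2 is true.
  7. (p10 || !p9 || p1) — !p9 is true.
  8. (!p9 || p3) — p3 is true.
  9. (!p4 || !p10) — !p4 is true.
  10. (p6 || !p8 || !p4) — !p4 is true.
  11. (!p9 || !p4 || !p6) — !p4 is true.
  12. (p3 || p1) — p3 is true.
  13. (!p8 || !p7) — !p7 is true.
  14. (!p8 || !p5 || p7) — !p5 is true.
  15. (p4 || !p9) — !p9 is true.
  16. (p6 || p7 || p3) — p3 is true.
  17. (!p7 || !p5 || !p1) — !p7 is true.
  18. (!p10 || !p8) — !p10 is true.
  19. (p2 || p10 || p4) — p2 is true.
  20. (p2 || p1) — p2 is true.
  21. (!p4 || !p10 || p6) — !p4 is true.
  22. (!p6 || p3 || !p5) — p3 is true.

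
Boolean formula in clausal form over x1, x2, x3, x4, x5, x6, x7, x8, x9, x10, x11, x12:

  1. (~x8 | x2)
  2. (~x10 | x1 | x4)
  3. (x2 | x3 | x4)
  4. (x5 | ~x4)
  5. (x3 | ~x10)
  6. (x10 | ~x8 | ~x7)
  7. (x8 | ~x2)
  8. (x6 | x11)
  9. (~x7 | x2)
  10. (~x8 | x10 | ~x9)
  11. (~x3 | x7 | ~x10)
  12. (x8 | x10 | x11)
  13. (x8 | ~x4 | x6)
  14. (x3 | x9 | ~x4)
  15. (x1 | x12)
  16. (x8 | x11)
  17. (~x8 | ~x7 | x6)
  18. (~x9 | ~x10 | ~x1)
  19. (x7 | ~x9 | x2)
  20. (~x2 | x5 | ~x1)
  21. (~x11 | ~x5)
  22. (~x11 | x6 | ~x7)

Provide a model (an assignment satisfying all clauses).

x6 occurs only positively in the remaining clauses — set x6 = True.
Set x1 = True and propagate.
Try x2 = True.
  then x8 is forced to True.
  then x5 is forced to True.
  then x11 is forced to False.
For the remaining variables, x3 = True, x4 = False, x7 = True, x9 = False, x10 = True, x12 = False works.

x1=T  x2=T  x3=T  x4=F  x5=T  x6=T  x7=T  x8=T  x9=F  x10=T  x11=F  x12=F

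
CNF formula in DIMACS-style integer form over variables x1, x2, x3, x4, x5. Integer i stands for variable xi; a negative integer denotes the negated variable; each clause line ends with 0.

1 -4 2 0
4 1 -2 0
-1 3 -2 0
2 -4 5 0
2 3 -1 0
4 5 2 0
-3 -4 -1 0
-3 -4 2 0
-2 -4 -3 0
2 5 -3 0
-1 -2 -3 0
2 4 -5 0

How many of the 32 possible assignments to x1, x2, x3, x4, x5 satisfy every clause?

2

Satisfying assignments:
  x1=F x2=T x3=F x4=T x5=F
  x1=F x2=T x3=F x4=T x5=T
Count: 2.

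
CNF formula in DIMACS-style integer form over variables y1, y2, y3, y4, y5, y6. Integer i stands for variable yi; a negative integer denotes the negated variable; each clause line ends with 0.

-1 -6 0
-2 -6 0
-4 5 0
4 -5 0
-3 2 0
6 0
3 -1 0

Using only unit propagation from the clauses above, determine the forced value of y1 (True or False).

(y6) is a unit clause: y6 = True.
In (~y6 \/ ~y1), ~y6 is now false; ~y1 must hold, so y1 = False.

False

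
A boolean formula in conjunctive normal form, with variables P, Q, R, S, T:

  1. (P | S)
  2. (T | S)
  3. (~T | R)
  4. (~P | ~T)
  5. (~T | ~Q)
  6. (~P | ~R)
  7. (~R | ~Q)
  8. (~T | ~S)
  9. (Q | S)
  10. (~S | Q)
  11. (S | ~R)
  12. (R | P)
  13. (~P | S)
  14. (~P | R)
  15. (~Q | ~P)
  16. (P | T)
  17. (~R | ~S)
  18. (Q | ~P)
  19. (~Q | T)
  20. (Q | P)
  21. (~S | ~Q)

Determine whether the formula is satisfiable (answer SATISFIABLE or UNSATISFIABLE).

UNSATISFIABLE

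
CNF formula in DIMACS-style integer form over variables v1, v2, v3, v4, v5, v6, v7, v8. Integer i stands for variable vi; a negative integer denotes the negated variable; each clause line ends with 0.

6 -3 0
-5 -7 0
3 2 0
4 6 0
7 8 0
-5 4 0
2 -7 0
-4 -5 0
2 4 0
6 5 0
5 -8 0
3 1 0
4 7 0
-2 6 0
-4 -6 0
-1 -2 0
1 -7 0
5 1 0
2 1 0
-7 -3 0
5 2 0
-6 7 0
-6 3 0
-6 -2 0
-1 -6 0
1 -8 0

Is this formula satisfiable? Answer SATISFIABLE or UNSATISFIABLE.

UNSATISFIABLE

v6 = True:
  propagation gives v4=False, v5=False, v2=True; an empty clause results — contradiction.
v6 = False:
  propagation gives v3=False, v2=True; an empty clause results — contradiction.
Every branch closes, so no satisfying assignment exists.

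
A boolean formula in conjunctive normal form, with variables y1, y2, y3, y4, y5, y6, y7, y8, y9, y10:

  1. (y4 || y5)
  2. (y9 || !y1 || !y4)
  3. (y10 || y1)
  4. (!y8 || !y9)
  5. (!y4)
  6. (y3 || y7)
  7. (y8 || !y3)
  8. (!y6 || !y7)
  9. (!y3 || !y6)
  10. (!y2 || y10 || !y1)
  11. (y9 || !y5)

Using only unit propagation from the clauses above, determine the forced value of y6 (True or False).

False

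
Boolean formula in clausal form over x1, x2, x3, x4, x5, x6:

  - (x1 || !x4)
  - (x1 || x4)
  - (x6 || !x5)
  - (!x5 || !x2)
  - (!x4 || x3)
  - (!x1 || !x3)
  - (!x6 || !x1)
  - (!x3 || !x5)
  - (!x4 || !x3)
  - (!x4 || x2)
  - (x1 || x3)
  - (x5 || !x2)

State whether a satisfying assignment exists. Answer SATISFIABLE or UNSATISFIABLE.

Set x1 = True and propagate.
  then x3 is forced to False.
  then x4 is forced to False.
  then x6 is forced to False.
  then x5 is forced to False.
  then x2 is forced to False.
Every clause has at least one true literal under this assignment.
So x1=True, x2=False, x3=False, x4=False, x5=False, x6=False is a satisfying assignment.

SATISFIABLE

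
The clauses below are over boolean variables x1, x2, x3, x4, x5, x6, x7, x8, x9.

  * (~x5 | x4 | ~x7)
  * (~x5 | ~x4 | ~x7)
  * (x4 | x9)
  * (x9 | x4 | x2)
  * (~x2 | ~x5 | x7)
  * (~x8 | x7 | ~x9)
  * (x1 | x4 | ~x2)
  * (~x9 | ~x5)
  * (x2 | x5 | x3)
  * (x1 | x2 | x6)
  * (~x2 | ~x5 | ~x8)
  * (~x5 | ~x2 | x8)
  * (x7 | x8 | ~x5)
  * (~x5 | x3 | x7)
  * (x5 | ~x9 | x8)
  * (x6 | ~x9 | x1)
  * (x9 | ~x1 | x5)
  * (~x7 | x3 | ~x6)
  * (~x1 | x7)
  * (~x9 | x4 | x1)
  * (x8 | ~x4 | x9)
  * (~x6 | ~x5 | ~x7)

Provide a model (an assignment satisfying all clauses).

Pure literal: x3 appears only positively; assign x3 = True.
Branch on x1: take x1 = False.
Try x2 = True.
  then x4 is forced to True.
Try x5 = False.
The remaining clauses are satisfied by x6 = True, x7 = False, x8 = True, x9 = False.
Every clause has at least one true literal under this assignment.
Check each clause:
  1. (x4 | ~x7 | ~x5) — ~x7 is true.
  2. (~x4 | ~x5 | ~x7) — ~x7 is true.
  3. (x9 | x4) — x4 is true.
  4. (x9 | x4 | x2) — x2 is true.
  5. (~x5 | x7 | ~x2) — ~x5 is true.
  6. (x7 | ~x9 | ~x8) — ~x9 is true.
  7. (x4 | ~x2 | x1) — x4 is true.
  8. (~x5 | ~x9) — ~x5 is true.
  9. (x2 | x5 | x3) — x2 is true.
  10. (x6 | x2 | x1) — x2 is true.
  11. (~x5 | ~x2 | ~x8) — ~x5 is true.
  12. (x8 | ~x5 | ~x2) — x8 is true.
  13. (~x5 | x8 | x7) — x8 is true.
  14. (x3 | ~x5 | x7) — ~x5 is true.
  15. (x8 | x5 | ~x9) — x8 is true.
  16. (x6 | ~x9 | x1) — x6 is true.
  17. (x5 | ~x1 | x9) — ~x1 is true.
  18. (~x7 | ~x6 | x3) — ~x7 is true.
  19. (x7 | ~x1) — ~x1 is true.
  20. (~x9 | x1 | x4) — x4 is true.
  21. (~x4 | x8 | x9) — x8 is true.
  22. (~x7 | ~x5 | ~x6) — ~x7 is true.

x1=False  x2=True  x3=True  x4=True  x5=False  x6=True  x7=False  x8=True  x9=False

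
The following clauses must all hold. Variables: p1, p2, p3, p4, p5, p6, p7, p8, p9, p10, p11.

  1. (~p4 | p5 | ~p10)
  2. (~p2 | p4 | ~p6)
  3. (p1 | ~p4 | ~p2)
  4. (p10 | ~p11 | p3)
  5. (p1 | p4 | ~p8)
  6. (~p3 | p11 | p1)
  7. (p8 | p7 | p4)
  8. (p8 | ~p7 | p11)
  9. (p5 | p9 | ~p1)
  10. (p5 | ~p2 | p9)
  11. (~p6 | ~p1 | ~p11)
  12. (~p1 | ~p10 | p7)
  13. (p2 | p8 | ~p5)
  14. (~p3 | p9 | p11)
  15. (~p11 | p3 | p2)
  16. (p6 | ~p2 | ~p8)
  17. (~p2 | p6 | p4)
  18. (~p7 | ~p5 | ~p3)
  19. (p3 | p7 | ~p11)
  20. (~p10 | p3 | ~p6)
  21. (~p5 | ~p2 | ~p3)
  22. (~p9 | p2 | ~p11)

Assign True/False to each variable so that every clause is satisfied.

p1 = False  p2 = False  p3 = True  p4 = True  p5 = False  p6 = False  p7 = True  p8 = True  p9 = False  p10 = False  p11 = True

Try p1 = False.
Try p2 = False.
For the remaining variables, p3 = True, p4 = True, p5 = False, p6 = False, p7 = True, p8 = True, p9 = False, p10 = False, p11 = True works.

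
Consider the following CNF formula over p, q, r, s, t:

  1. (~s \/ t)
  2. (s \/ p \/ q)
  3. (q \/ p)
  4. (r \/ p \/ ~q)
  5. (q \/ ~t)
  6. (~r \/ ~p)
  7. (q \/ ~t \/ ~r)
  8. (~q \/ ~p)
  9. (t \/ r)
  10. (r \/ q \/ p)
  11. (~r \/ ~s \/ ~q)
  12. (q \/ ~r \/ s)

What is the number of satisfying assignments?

The models are:
  p=F q=T r=T s=F t=F
  p=F q=T r=T s=F t=T
That's 2 in total.

2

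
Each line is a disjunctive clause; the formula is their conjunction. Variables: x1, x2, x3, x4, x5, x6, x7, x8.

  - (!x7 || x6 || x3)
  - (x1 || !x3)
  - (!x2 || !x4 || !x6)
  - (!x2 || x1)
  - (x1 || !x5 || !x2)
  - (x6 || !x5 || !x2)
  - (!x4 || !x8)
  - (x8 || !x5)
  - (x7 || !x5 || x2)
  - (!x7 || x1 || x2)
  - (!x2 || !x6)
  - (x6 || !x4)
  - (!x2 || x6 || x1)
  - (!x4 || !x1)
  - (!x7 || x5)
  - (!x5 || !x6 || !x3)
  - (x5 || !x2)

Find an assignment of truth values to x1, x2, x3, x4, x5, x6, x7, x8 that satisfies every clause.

x1=True  x2=False  x3=True  x4=False  x5=False  x6=True  x7=False  x8=True

Check each clause:
  1. (x3 || x6 || !x7) — !x7 is true.
  2. (!x3 || x1) — x1 is true.
  3. (!x2 || !x6 || !x4) — !x4 is true.
  4. (x1 || !x2) — x1 is true.
  5. (!x2 || x1 || !x5) — x1 is true.
  6. (!x5 || x6 || !x2) — !x5 is true.
  7. (!x8 || !x4) — !x4 is true.
  8. (!x5 || x8) — x8 is true.
  9. (x7 || x2 || !x5) — !x5 is true.
  10. (x2 || !x7 || x1) — x1 is true.
  11. (!x2 || !x6) — !x2 is true.
  12. (x6 || !x4) — !x4 is true.
  13. (x6 || !x2 || x1) — x1 is true.
  14. (!x4 || !x1) — !x4 is true.
  15. (!x7 || x5) — !x7 is true.
  16. (!x5 || !x3 || !x6) — !x5 is true.
  17. (x5 || !x2) — !x2 is true.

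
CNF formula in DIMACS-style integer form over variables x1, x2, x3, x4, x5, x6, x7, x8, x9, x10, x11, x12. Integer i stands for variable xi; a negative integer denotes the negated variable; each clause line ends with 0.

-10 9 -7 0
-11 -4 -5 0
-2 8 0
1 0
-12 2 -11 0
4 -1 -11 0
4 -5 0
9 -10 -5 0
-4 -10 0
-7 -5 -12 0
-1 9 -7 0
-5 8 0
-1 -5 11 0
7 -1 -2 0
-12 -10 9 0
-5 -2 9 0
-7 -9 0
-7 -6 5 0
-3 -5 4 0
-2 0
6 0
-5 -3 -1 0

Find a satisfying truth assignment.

(x1) is a unit clause, so x1 = True.
Unit propagation: (~x2) forces x2 = False.
(x6) is a unit clause, so x6 = True.
x7 occurs only negated in the remaining clauses — set x7 = False.
Pure literal: x8 appears only positively; assign x8 = True.
Set x3 = True and propagate.
  then x5 is forced to False.
Branch on x4: take x4 = True.
  then x10 is forced to False.
Set x11 = True and propagate.
  then x12 is forced to False.
x9 is now unconstrained; take x9 = True.

x1=True  x2=False  x3=True  x4=True  x5=False  x6=True  x7=False  x8=True  x9=True  x10=False  x11=True  x12=False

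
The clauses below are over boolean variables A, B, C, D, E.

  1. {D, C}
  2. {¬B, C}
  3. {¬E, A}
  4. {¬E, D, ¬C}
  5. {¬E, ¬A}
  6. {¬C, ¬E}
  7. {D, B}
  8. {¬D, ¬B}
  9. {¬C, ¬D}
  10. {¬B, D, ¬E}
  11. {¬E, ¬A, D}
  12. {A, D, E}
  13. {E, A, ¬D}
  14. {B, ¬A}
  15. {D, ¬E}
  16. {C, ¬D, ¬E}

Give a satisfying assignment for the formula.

Set A = True and propagate.
  then E is forced to False.
  then B is forced to True.
  then C is forced to True.
  then D is forced to False.
Check each clause:
  1. {D, C} — C is true.
  2. {¬B, C} — C is true.
  3. {¬E, A} — A is true.
  4. {D, ¬E, ¬C} — ¬E is true.
  5. {¬A, ¬E} — ¬E is true.
  6. {¬E, ¬C} — ¬E is true.
  7. {B, D} — B is true.
  8. {¬D, ¬B} — ¬D is true.
  9. {¬C, ¬D} — ¬D is true.
  10. {D, ¬B, ¬E} — ¬E is true.
  11. {¬A, D, ¬E} — ¬E is true.
  12. {D, E, A} — A is true.
  13. {A, ¬D, E} — A is true.
  14. {B, ¬A} — B is true.
  15. {D, ¬E} — ¬E is true.
  16. {¬E, C, ¬D} — C is true.

A=1  B=1  C=1  D=0  E=0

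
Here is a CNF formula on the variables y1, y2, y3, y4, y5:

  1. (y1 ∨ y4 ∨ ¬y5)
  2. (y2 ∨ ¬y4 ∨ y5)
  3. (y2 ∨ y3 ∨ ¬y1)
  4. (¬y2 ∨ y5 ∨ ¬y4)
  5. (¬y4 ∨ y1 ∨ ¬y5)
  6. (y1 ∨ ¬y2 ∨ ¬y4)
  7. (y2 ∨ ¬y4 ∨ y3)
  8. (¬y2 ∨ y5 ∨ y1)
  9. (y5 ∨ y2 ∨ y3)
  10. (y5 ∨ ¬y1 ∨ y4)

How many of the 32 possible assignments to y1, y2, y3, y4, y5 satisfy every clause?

7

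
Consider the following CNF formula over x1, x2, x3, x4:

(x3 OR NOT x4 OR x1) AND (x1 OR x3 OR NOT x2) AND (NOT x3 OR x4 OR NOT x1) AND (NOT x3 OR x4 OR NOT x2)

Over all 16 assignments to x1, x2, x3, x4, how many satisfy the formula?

10

Split on x3, then x1.
  x3=T, x1=T: remaining (x2,x4) ∈ {(F,T); (T,T)} — 2.
  x3=T, x1=F: remaining (x2,x4) ∈ {(F,F); (F,T); (T,T)} — 3.
  x3=F, x1=T: remaining (x2,x4) ∈ {(F,F); (F,T); (T,F); (T,T)} — 4.
  x3=F, x1=F: remaining (x2,x4) ∈ {(F,F)} — 1.
Total: 2 + 3 + 4 + 1 = 10.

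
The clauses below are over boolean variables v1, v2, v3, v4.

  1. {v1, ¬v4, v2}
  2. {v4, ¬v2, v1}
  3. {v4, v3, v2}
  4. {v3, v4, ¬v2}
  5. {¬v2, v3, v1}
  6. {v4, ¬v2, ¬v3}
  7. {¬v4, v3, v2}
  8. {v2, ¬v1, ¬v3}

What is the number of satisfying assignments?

4

Satisfying assignments:
  v1=F v2=F v3=T v4=F
  v1=F v2=T v3=T v4=T
  v1=T v2=T v3=F v4=T
  v1=T v2=T v3=T v4=T
That's 4 in total.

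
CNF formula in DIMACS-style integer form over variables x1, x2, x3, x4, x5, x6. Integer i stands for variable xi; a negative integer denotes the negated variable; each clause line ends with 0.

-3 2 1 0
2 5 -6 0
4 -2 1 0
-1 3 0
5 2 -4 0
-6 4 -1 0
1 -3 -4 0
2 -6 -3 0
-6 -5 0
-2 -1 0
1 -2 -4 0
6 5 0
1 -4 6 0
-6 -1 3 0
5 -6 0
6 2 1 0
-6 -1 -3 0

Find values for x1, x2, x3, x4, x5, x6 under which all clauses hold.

Branch on x1: take x1 = True.
  then x3 is forced to True.
  then x2 is forced to False.
  then x6 is forced to False.
  then x5 is forced to True.
x4 is now unconstrained; take x4 = False.

x1=T, x2=F, x3=T, x4=F, x5=T, x6=F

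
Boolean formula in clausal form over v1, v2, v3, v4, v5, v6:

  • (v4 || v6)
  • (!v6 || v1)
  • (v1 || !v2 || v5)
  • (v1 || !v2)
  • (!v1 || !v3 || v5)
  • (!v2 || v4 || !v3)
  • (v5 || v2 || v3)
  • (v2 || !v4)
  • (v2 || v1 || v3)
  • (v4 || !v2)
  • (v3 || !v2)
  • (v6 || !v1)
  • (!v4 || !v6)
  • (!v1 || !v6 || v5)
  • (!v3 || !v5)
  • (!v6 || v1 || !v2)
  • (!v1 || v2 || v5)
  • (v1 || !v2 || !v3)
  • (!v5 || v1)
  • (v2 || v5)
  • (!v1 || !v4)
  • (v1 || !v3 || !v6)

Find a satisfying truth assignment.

v1=True, v2=False, v3=False, v4=False, v5=True, v6=True

Check each clause:
  1. (v4 || v6) — v6 is true.
  2. (v1 || !v6) — v1 is true.
  3. (!v2 || v1 || v5) — v1 is true.
  4. (!v2 || v1) — v1 is true.
  5. (v5 || !v3 || !v1) — v5 is true.
  6. (v4 || !v2 || !v3) — !v3 is true.
  7. (v5 || v3 || v2) — v5 is true.
  8. (!v4 || v2) — !v4 is true.
  9. (v2 || v1 || v3) — v1 is true.
  10. (v4 || !v2) — !v2 is true.
  11. (!v2 || v3) — !v2 is true.
  12. (v6 || !v1) — v6 is true.
  13. (!v4 || !v6) — !v4 is true.
  14. (!v6 || !v1 || v5) — v5 is true.
  15. (!v3 || !v5) — !v3 is true.
  16. (!v6 || v1 || !v2) — v1 is true.
  17. (v5 || !v1 || v2) — v5 is true.
  18. (!v3 || v1 || !v2) — v1 is true.
  19. (!v5 || v1) — v1 is true.
  20. (v5 || v2) — v5 is true.
  21. (!v1 || !v4) — !v4 is true.
  22. (!v3 || !v6 || v1) — v1 is true.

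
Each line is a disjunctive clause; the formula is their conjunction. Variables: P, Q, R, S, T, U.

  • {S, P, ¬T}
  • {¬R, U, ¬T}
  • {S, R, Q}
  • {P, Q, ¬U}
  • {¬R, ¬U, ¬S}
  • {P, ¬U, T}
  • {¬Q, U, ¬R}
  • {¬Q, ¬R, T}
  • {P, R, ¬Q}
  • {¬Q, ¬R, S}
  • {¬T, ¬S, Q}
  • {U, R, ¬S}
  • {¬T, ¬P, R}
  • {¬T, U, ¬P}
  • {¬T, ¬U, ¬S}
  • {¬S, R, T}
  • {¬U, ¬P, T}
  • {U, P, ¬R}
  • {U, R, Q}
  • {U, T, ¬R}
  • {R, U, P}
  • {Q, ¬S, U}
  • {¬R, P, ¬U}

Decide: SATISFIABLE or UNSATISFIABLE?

SATISFIABLE

Set P = True and propagate.
Branch on Q: take Q = False.
Branch on R: take R = True.
The remaining clauses are satisfied by S = False, T = True, U = True.
So P=True  Q=False  R=True  S=False  T=True  U=True is a satisfying assignment.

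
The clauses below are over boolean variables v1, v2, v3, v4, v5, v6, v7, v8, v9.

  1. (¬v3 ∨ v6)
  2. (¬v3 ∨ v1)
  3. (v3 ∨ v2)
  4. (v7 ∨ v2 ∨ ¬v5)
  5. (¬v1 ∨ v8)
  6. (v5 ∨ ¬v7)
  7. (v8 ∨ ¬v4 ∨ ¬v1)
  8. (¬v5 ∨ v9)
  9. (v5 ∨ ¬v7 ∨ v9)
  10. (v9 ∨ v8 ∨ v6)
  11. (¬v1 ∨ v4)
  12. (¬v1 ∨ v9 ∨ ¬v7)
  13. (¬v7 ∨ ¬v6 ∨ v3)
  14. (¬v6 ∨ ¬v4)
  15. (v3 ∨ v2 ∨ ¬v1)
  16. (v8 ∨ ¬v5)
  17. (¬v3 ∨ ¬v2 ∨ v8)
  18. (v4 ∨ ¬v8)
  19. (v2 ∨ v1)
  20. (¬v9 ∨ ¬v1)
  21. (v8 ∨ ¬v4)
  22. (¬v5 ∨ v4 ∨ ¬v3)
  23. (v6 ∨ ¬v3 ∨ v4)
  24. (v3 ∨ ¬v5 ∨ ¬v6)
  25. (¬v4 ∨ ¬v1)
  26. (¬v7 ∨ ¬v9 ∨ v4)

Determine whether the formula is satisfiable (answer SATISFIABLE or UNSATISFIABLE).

SATISFIABLE

Set v1 = False and propagate.
  then v3 is forced to False.
  then v2 is forced to True.
The remaining clauses are satisfied by v4 = True, v5 = False, v6 = False, v7 = False, v8 = True, v9 = False.
Every clause has at least one true literal under this assignment.
So v1=False, v2=True, v3=False, v4=True, v5=False, v6=False, v7=False, v8=True, v9=False is a satisfying assignment.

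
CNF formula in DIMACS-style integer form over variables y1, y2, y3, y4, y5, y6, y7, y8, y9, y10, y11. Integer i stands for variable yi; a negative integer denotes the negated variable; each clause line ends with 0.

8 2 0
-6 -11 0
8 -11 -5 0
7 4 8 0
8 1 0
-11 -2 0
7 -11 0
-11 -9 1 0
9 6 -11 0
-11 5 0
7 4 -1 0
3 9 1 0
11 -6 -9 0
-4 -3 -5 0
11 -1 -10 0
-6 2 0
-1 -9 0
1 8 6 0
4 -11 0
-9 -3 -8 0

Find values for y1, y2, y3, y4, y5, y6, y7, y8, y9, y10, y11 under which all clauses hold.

y7 occurs only positively in the remaining clauses — set y7 = True.
Pure literal: y10 appears only negated; assign y10 = False.
Branch on y1: take y1 = True.
  then y9 is forced to False.
Set y2 = True and propagate.
  then y11 is forced to False.
Set y3 = False and propagate.
y4, y5, y6, y8 are now unconstrained; take y4 = True, y5 = False, y6 = False, y8 = False.
Check each clause:
  1. {y8, y2} — y2 is true.
  2. {¬y11, ¬y6} — ¬y6 is true.
  3. {¬y11, ¬y5, y8} — ¬y5 is true.
  4. {y4, y8, y7} — y4 is true.
  5. {y1, y8} — y1 is true.
  6. {¬y2, ¬y11} — ¬y11 is true.
  7. {y7, ¬y11} — ¬y11 is true.
  8. {¬y11, ¬y9, y1} — y1 is true.
  9. {¬y11, y6, y9} — ¬y11 is true.
  10. {y5, ¬y11} — ¬y11 is true.
  11. {¬y1, y7, y4} — y4 is true.
  12. {y9, y3, y1} — y1 is true.
  13. {y11, ¬y9, ¬y6} — ¬y6 is true.
  14. {¬y4, ¬y5, ¬y3} — ¬y5 is true.
  15. {y11, ¬y1, ¬y10} — ¬y10 is true.
  16. {¬y6, y2} — ¬y6 is true.
  17. {¬y1, ¬y9} — ¬y9 is true.
  18. {y8, y6, y1} — y1 is true.
  19. {¬y11, y4} — y4 is true.
  20. {¬y9, ¬y3, ¬y8} — ¬y8 is true.

y1=T, y2=T, y3=F, y4=T, y5=F, y6=F, y7=T, y8=F, y9=F, y10=F, y11=F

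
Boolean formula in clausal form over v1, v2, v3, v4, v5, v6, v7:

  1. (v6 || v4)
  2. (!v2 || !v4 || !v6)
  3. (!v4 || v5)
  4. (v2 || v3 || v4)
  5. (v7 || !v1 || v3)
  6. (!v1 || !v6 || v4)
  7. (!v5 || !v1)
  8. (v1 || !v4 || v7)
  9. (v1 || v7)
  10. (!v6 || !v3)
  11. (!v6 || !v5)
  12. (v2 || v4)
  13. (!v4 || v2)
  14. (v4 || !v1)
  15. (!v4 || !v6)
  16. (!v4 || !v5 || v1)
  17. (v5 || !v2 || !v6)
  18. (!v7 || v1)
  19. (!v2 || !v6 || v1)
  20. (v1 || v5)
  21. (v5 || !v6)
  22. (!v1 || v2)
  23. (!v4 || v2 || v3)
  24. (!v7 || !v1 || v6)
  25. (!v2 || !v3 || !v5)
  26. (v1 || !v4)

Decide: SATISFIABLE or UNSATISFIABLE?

UNSATISFIABLE

v1 = True:
  propagation gives v5=False, v4=False; an empty clause results — contradiction.
v1 = False:
  propagation gives v7=True; an empty clause results — contradiction.
Every branch closes, so no satisfying assignment exists.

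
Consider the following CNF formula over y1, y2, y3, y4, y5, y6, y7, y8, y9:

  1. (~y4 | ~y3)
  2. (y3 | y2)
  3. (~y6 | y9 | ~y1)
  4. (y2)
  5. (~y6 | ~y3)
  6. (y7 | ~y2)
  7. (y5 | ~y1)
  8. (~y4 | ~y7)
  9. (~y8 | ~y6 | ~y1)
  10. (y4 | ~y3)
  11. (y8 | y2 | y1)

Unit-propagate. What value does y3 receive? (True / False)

Unit clause (y2) sets y2 = True.
(y7 | ~y2): since y2 = True, the clause reduces to (y7). y7 = True.
(~y4 | ~y7) with y7 = True leaves only ~y4, so y4 = False.
(~y3 | y4): since y4 = False, the clause reduces to (~y3). y3 = False.

False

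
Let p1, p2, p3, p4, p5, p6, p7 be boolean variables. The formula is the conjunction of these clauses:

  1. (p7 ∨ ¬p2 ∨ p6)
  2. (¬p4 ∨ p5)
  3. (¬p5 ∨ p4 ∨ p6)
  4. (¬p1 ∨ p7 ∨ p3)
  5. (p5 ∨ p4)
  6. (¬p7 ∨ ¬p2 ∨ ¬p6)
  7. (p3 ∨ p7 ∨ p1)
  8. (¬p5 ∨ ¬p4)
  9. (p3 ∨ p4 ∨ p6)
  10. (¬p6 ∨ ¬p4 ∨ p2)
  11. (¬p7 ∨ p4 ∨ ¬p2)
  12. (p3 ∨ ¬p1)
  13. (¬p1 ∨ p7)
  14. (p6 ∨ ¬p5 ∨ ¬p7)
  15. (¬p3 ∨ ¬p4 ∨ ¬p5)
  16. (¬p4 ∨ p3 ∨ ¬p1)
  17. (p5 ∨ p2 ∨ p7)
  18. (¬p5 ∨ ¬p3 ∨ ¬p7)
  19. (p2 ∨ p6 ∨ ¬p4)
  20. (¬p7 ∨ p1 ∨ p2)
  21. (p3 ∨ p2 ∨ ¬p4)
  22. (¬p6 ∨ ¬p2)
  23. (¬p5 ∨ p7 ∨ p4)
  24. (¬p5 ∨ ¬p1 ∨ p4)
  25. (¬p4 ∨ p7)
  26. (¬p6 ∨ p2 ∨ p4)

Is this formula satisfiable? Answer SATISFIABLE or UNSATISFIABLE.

UNSATISFIABLE

p4 = True:
  propagation gives p5=True; an empty clause results — contradiction.
p4 = False:
  propagation gives p5=True, p6=True, p2=False; an empty clause results — contradiction.
Every branch closes, so no satisfying assignment exists.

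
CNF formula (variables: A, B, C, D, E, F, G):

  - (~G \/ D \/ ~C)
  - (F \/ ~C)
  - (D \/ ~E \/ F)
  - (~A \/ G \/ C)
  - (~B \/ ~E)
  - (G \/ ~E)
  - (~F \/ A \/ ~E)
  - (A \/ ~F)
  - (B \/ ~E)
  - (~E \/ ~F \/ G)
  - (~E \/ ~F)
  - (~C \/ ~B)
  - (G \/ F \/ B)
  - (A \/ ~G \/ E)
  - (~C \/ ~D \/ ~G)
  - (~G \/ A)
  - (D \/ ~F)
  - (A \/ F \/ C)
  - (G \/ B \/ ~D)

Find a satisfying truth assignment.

A=1, B=0, C=0, D=1, E=0, F=1, G=1

Check each clause:
  1. (~C \/ ~G \/ D) — D is true.
  2. (~C \/ F) — ~C is true.
  3. (D \/ ~E \/ F) — ~E is true.
  4. (G \/ ~A \/ C) — G is true.
  5. (~E \/ ~B) — ~E is true.
  6. (~E \/ G) — ~E is true.
  7. (~E \/ A \/ ~F) — A is true.
  8. (A \/ ~F) — A is true.
  9. (B \/ ~E) — ~E is true.
  10. (~F \/ ~E \/ G) — ~E is true.
  11. (~E \/ ~F) — ~E is true.
  12. (~B \/ ~C) — ~C is true.
  13. (F \/ G \/ B) — F is true.
  14. (E \/ ~G \/ A) — A is true.
  15. (~D \/ ~G \/ ~C) — ~C is true.
  16. (~G \/ A) — A is true.
  17. (~F \/ D) — D is true.
  18. (F \/ C \/ A) — A is true.
  19. (B \/ ~D \/ G) — G is true.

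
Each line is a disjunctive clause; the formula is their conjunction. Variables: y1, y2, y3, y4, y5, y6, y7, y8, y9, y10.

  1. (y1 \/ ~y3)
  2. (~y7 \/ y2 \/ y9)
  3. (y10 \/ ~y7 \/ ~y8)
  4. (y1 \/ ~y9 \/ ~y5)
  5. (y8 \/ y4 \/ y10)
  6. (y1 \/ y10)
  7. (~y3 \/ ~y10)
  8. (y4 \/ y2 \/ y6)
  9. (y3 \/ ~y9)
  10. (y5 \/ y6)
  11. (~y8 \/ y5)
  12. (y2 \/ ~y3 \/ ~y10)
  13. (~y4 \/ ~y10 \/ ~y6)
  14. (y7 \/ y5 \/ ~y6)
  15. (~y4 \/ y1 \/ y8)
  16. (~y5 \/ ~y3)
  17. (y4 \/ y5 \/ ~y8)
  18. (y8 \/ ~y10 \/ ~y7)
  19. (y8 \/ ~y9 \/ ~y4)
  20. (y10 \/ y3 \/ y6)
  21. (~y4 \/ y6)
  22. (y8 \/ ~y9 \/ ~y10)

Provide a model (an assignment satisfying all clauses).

y1=True, y2=False, y3=False, y4=True, y5=True, y6=True, y7=False, y8=False, y9=False, y10=False

y1 occurs only positively in the remaining clauses — set y1 = True.
Branch on y2: take y2 = False.
Try y3 = False.
  then y9 is forced to False.
  then y7 is forced to False.
Branch on y4: take y4 = True.
  then y6 is forced to True.
  then y10 is forced to False.
  then y5 is forced to True.
y8 is now unconstrained; take y8 = False.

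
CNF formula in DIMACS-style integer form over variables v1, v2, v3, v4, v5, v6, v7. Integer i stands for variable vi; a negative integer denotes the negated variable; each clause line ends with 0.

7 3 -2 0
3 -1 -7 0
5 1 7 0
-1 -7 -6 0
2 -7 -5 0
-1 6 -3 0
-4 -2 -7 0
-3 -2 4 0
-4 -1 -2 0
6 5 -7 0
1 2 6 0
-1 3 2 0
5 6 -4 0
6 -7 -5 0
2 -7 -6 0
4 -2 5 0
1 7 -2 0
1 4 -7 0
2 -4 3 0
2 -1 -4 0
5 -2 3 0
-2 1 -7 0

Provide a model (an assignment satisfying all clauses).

Branch on v1: take v1 = False.
For the remaining variables, v2 = False, v3 = True, v4 = False, v5 = True, v6 = True, v7 = False works.
Check each clause:
  1. (!v2 || v7 || v3) — v3 is true.
  2. (v3 || !v1 || !v7) — !v7 is true.
  3. (v5 || v1 || v7) — v5 is true.
  4. (!v1 || !v7 || !v6) — !v7 is true.
  5. (!v7 || !v5 || v2) — !v7 is true.
  6. (!v1 || !v3 || v6) — v6 is true.
  7. (!v7 || !v4 || !v2) — !v7 is true.
  8. (!v3 || v4 || !v2) — !v2 is true.
  9. (!v1 || !v2 || !v4) — !v4 is true.
  10. (v5 || !v7 || v6) — !v7 is true.
  11. (v2 || v1 || v6) — v6 is true.
  12. (!v1 || v2 || v3) — v3 is true.
  13. (v6 || v5 || !v4) — !v4 is true.
  14. (!v7 || v6 || !v5) — !v7 is true.
  15. (!v7 || v2 || !v6) — !v7 is true.
  16. (!v2 || v5 || v4) — v5 is true.
  17. (!v2 || v1 || v7) — !v2 is true.
  18. (v1 || !v7 || v4) — !v7 is true.
  19. (v3 || !v4 || v2) — v3 is true.
  20. (!v4 || !v1 || v2) — !v4 is true.
  21. (!v2 || v5 || v3) — v3 is true.
  22. (!v2 || !v7 || v1) — !v7 is true.

v1 = False, v2 = False, v3 = True, v4 = False, v5 = True, v6 = True, v7 = False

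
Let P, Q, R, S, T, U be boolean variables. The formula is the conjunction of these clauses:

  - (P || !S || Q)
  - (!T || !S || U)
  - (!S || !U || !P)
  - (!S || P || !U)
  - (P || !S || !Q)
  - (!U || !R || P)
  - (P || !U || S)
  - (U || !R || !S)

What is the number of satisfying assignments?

Case analysis on S and P:
  S=1, P=1: remaining (Q,R,T,U) ∈ {(0,0,0,0); (1,0,0,0)} — 2.
  S=1, P=0: a clause becomes empty — 0.
  S=0, P=1: Q, R, T, U free → 2^4 = 16.
  S=0, P=0: forces U=0; Q, R, T free → 2^3 = 8.
Total: 2 + 0 + 16 + 8 = 26.

26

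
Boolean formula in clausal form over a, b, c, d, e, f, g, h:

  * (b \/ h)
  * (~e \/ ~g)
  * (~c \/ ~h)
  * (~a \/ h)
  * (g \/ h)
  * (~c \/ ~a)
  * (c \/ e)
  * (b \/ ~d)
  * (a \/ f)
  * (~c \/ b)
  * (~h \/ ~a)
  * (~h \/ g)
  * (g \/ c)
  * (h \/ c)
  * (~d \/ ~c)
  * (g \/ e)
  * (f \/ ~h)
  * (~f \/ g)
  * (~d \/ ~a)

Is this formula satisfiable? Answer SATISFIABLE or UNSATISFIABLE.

SATISFIABLE

Pure literal: b appears only positively; assign b = True.
d occurs only negated in the remaining clauses — set d = False.
Set a = False and propagate.
  then f is forced to True.
  then g is forced to True.
  then e is forced to False.
  then c is forced to True.
  then h is forced to False.
So a=0, b=1, c=1, d=0, e=0, f=1, g=1, h=0 is a satisfying assignment.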